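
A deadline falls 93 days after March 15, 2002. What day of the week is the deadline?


Start: 2002-03-15 (Friday)
Step 1 - find target date: add 93 days
  2002-03-15 + 93 days = 2002-06-16
Step 2 - day of week:
  93 mod 7 = 2
  Friday + 2 days -> Sunday
Result: Sunday (2002-06-16)

Sunday


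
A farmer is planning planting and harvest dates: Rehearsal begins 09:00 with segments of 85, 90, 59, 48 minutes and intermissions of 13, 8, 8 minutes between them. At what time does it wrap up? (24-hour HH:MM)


Start: 09:00 = 540 min from midnight
  after task 1 (85 min): 10:25
  after break (13 min): 10:38
  after task 2 (90 min): 12:08
  after break (8 min): 12:16
  after task 3 (59 min): 13:15
  after break (8 min): 13:23
  after task 4 (48 min): 14:11
Total elapsed: 311 minutes
End time: 14:11

14:11


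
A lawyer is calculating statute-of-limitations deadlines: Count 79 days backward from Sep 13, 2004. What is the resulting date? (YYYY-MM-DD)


Start: 2004-09-13
Subtracting 79 days
Days already passed in September: 13
After going back through September: 66 more days to subtract
August 2004: 31 days, 35 remaining
July 2004: 31 days, 4 remaining
June 2004 has 30 days, need 4
Result: 2004-06-26

2004-06-26


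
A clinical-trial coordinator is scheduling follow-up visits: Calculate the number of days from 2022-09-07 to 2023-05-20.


Start date: 2022-09-07
End date: 2023-05-20
Sep 2022: +24 days
Oct 2022: +31 days
Nov 2022: +30 days
... (6 more months)
Total: 255 days

255


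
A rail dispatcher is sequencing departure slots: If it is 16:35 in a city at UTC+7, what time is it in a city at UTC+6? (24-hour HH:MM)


Local time: 16:35 at UTC+7 (offset 7h)
Target zone: UTC+6 (offset 6h)
Difference: 6 - (7) = -1 hours
Calculation: 16 + (-1) = 15
Result: 15:35

15:35


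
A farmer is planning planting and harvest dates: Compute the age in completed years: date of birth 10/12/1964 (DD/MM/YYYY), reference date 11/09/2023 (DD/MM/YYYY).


Birth: 1964-12-10
Reference: 2023-09-11
Year difference: 2023 - 1964 = 59
Has birthday (12-10) occurred by 09-11? No
Birthday not yet reached this year -> subtract 1
Age in full years: 58

58


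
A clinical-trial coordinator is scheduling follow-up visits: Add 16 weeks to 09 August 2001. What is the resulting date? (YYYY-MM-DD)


Start: 2001-08-09
Weeks to add: 16
Convert to days: 16 x 7 = 112 days
Add 112 days to 2001-08-09
Result: 2001-11-29

2001-11-29


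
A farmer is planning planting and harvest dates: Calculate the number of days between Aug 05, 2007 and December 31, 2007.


Start: August 05, 2007
End: December 31, 2007
Days left in August: 26
September: 30
October: 31
November: 30
December: 31
Sum of remaining months: 122
Total: 26 + 122 = 148

148


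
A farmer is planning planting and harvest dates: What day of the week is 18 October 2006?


Date: 2006-10-18
January 1, 2006 is a Sunday
Day of year: 291
Offset from Jan 1: 290 days
290 mod 7 = 3
Result: Wednesday

Wednesday


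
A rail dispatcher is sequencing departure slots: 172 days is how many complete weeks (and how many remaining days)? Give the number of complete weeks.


Total days: 172
Days per week: 7
Division: 172 / 7 = 24 remainder 4
Complete weeks: 24
Remaining days: 4

24


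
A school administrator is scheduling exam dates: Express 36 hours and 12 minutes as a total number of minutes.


Hours: 36
Extra minutes: 12
Minutes per hour: 60
Hours to minutes: 36 x 60 = 2160
Total: 2160 + 12 = 2172

2172


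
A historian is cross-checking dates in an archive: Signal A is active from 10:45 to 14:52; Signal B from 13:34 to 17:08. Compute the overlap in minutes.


Interval A: [645, 892] minutes from midnight
Interval B: [814, 1028] minutes from midnight
Overlap start = max(645, 814) = 814
Overlap end = min(892, 1028) = 892
Overlap = 892 - 814 = 78 minutes

78


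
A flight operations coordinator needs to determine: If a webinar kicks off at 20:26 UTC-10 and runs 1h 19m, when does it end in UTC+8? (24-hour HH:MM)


Start: 20:26 in UTC-10
Step 1 - add duration:
  minutes: 26 + 19 = 45
  hours: 20 + 1 + 0 = 21
  end in UTC-10: 21:45
Step 2 - convert UTC-10 -> UTC+8:
  offset difference: 8 - (-10) = 18 hours
  21 + (18) = 39 -> mod 24 = 15
Result: 15:45 in UTC+8

15:45


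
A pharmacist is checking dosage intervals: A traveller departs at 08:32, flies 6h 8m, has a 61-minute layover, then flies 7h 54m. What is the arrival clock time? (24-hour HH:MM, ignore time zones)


Depart: 08:32
Leg 1: +368 min -> 14:40
Layover: +61 min -> 15:41
Leg 2: +474 min -> 23:35
Total travel: 903 minutes = 15h 3m
Arrival: 23:35

23:35


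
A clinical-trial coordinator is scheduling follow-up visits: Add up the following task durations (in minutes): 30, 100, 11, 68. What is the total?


Durations: 30, 100, 11, 68
Running sum: 30
+ 100 = 130
+ 11 = 141
+ 68 = 209
Total duration: 209 minutes
That is 3 hours and 29 minutes

209


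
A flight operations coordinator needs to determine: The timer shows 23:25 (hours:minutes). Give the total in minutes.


Hours: 23
Minutes: 25
Convert hours to minutes: 23 x 60 = 1380
Add remaining minutes: 1380 + 25 = 1405

1405


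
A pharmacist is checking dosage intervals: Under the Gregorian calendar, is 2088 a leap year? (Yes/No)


Year: 2088
Divisible by 4? 2088 / 4 = 522.0 -> Yes
Divisible by 100? 2088 / 100 = 20.88 -> No
Divisible by 4 but not 100, so it IS a leap year

Yes


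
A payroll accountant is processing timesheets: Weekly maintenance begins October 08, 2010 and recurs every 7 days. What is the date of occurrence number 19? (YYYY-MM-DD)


First occurrence: 2010-10-08 (occurrence 1)
Each occurrence is 7 days after the previous.
Occurrence 19 is 18 weeks after the first.
18 weeks = 126 days
2010-10-08 + 126 days = 2011-02-11

2011-02-11


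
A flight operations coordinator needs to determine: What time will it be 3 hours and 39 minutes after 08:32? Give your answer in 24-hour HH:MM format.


Start time: 08:32
Adding: 3 hours 39 minutes
Minutes: 32 + 39 = 71
Minute overflow: 71 >= 60, so carry 1 hour, minutes = 11
Hours: 8 + 3 + 1 = 12
Result: 12:11

12:11


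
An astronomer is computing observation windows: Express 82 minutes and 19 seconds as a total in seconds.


Minutes: 82
Seconds: 19
Convert minutes to seconds: 82 x 60 = 4920
Add remaining seconds: 4920 + 19 = 4939

4939


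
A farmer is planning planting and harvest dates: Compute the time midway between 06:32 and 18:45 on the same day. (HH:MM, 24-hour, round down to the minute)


Start time: 06:32 = 392 minutes from midnight
End time: 18:45 = 1125 minutes from midnight
Sum: 392 + 1125 = 1517
Midpoint: 1517 / 2 = 758 minutes
Convert: 758 / 60 = 12 hours, 38 minutes
Result: 12:38

12:38


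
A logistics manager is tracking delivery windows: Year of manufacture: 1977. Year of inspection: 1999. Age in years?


Birth year: 1977
Current year: 1999
Age = current year - birth year
Age = 1999 - 1977 = 22

22


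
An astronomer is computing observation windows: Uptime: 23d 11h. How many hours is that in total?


Days: 23
Extra hours: 11
Hours per day: 24
Days to hours: 23 x 24 = 552
Total: 552 + 11 = 563

563


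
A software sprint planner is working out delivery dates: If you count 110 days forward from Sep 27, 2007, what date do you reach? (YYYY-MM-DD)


Start: 2007-09-27
Adding 110 days
Days remaining in September: 3
After September: 107 days still to add
October 2007: 31 days, 76 remaining
November 2007: 30 days, 46 remaining
December 2007: 31 days, 15 remaining
January 2008 has 31 days, need 15
Result: 2008-01-15

2008-01-15


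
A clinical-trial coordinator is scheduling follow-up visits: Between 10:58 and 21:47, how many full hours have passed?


Start: 10:58
End: 21:47
Hour difference: 21 - 10 = 11 hours
Minute difference: 47 - 58 = -11 minutes
Total minutes: 649
Complete hours: 649 / 60 = 10 (remainder 49)

10


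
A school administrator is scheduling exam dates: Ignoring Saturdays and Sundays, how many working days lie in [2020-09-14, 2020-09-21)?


Start: 2020-09-14 (Monday)
End (exclusive): 2020-09-21 (Monday)
Total calendar days: 7
Full weeks: 7 // 7 = 1 -> 5 weekdays
Remaining 0 days starting on Monday:
Total business days: 5 + 0 = 5

5


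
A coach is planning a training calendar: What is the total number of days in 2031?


Year: 2031
Check leap year rules:
Divisible by 4? No
2031 is not a leap year
Days: 365

365


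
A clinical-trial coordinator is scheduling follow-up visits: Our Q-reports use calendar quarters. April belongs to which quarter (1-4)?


Month: April (month 4)
Q1: January-March (months 1-3)
Q2: April-June (months 4-6)
Q3: July-September (months 7-9)
Q4: October-December (months 10-12)
Month 4 falls in Q2

2


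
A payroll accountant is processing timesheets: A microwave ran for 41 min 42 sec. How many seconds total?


Minutes: 41
Extra seconds: 42
Seconds per minute: 60
Minutes to seconds: 41 x 60 = 2460
Total: 2460 + 42 = 2502

2502


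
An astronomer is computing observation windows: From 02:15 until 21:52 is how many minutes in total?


Start time: 02:15 = 135 minutes from midnight
End time: 21:52 = 1312 minutes from midnight
Difference: 1312 - 135 = 1177 minutes
That is 19 hours and 37 minutes

1177


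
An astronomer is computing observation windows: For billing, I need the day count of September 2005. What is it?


Month: September
Year: 2005
September is a 30-day month
Total: 30 days

30


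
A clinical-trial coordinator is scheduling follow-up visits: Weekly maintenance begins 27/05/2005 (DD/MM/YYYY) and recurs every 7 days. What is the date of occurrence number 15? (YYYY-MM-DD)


First occurrence: 2005-05-27 (occurrence 1)
Each occurrence is 7 days after the previous.
Occurrence 15 is 14 weeks after the first.
14 weeks = 98 days
2005-05-27 + 98 days = 2005-09-02

2005-09-02


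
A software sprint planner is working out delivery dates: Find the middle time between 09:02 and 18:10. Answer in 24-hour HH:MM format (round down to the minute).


Start time: 09:02 = 542 minutes from midnight
End time: 18:10 = 1090 minutes from midnight
Sum: 542 + 1090 = 1632
Midpoint: 1632 / 2 = 816 minutes
Convert: 816 / 60 = 13 hours, 36 minutes
Result: 13:36

13:36


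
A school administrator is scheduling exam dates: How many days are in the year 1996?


Year: 1996
Check leap year rules:
Divisible by 4? Yes
Divisible by 100? No
1996 is a leap year
Days: 366

366


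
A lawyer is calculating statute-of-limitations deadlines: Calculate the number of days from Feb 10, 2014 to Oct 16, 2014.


Start date: 2014-02-10
End date: 2014-10-16
Feb 2014: +19 days
Mar 2014: +31 days
Apr 2014: +30 days
... (6 more months)
Total: 248 days

248


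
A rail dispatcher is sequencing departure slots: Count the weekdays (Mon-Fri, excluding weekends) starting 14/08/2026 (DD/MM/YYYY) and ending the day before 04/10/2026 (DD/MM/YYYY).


Start: 2026-08-14 (Friday)
End (exclusive): 2026-10-04 (Sunday)
Total calendar days: 51
Full weeks: 51 // 7 = 7 -> 35 weekdays
Remaining 2 days starting on Friday:
  Fri(w), Sat(-) -> 1 weekdays
Total business days: 35 + 1 = 36

36


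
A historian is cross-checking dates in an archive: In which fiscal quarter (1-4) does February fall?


Month: February (month 2)
Q1: January-March (months 1-3)
Q2: April-June (months 4-6)
Q3: July-September (months 7-9)
Q4: October-December (months 10-12)
Month 2 falls in Q1

1


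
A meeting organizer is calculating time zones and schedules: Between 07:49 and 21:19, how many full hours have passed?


Start: 07:49
End: 21:19
Hour difference: 21 - 7 = 14 hours
Minute difference: 19 - 49 = -30 minutes
Total minutes: 810
Complete hours: 810 / 60 = 13 (remainder 30)

13


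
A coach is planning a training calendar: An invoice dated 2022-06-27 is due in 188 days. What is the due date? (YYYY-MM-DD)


Start: 2022-06-27
Adding 188 days
Days remaining in June: 3
After June: 185 days still to add
July 2022: 31 days, 154 remaining
August 2022: 31 days, 123 remaining
September 2022: 30 days, 93 remaining
October 2022: 31 days, 62 remaining
Result: 2023-01-01

2023-01-01


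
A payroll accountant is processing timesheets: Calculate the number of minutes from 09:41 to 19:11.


Start time: 09:41 = 581 minutes from midnight
End time: 19:11 = 1151 minutes from midnight
Difference: 1151 - 581 = 570 minutes
That is 9 hours and 30 minutes

570


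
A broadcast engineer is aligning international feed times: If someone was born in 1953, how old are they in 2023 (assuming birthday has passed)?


Birth year: 1953
Current year: 2023
Age = current year - birth year
Age = 2023 - 1953 = 70

70


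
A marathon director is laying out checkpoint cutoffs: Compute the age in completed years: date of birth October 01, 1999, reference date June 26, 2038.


Birth: 1999-10-01
Reference: 2038-06-26
Year difference: 2038 - 1999 = 39
Has birthday (10-01) occurred by 06-26? No
Birthday not yet reached this year -> subtract 1
Age in full years: 38

38


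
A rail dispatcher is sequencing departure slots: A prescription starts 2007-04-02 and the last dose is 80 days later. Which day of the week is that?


Start: 2007-04-02 (Monday)
Step 1 - find target date: add 80 days
  2007-04-02 + 80 days = 2007-06-21
Step 2 - day of week:
  80 mod 7 = 3
  Monday + 3 days -> Thursday
Result: Thursday (2007-06-21)

Thursday


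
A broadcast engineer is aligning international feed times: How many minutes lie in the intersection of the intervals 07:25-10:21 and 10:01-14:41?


Interval A: [445, 621] minutes from midnight
Interval B: [601, 881] minutes from midnight
Overlap start = max(445, 601) = 601
Overlap end = min(621, 881) = 621
Overlap = 621 - 601 = 20 minutes

20


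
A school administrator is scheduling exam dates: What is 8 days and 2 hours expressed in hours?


Days: 8
Extra hours: 2
Hours per day: 24
Days to hours: 8 x 24 = 192
Total: 192 + 2 = 194

194


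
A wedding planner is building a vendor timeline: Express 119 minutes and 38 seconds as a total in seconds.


Minutes: 119
Seconds: 38
Convert minutes to seconds: 119 x 60 = 7140
Add remaining seconds: 7140 + 38 = 7178

7178


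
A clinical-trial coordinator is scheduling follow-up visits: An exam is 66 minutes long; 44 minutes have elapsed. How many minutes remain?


Total budget: 66 minutes
Time used: 44 minutes
Remaining: 66 - 44 = 22 minutes
Percent used: 66.7%
Percent remaining: 33.3%

22


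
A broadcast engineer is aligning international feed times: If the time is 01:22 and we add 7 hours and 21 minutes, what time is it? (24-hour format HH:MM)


Start time: 01:22
Adding: 7 hours 21 minutes
Minutes: 22 + 21 = 43
Hours: 1 + 7 + 0 = 8
Result: 08:43

08:43


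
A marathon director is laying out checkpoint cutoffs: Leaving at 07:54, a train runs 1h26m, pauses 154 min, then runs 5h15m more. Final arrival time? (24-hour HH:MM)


Depart: 07:54
Leg 1: +86 min -> 09:20
Layover: +154 min -> 11:54
Leg 2: +315 min -> 17:09
Total travel: 555 minutes = 9h 15m
Arrival: 17:09

17:09


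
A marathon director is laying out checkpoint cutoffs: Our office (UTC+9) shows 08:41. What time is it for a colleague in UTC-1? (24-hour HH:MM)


Local time: 08:41 at UTC+9 (offset 9h)
Target zone: UTC-1 (offset -1h)
Difference: -1 - (9) = -10 hours
Calculation: 8 + (-10) = -2
Wraparound: (-2) mod 24 = 22
Result: 22:41

22:41


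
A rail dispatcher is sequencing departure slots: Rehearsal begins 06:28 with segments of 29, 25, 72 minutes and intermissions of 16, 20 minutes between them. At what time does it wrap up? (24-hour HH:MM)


Start: 06:28 = 388 min from midnight
  after task 1 (29 min): 06:57
  after break (16 min): 07:13
  after task 2 (25 min): 07:38
  after break (20 min): 07:58
  after task 3 (72 min): 09:10
Total elapsed: 162 minutes
End time: 09:10

09:10


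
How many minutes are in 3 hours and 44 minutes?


Hours: 3
Extra minutes: 44
Minutes per hour: 60
Hours to minutes: 3 x 60 = 180
Total: 180 + 44 = 224

224


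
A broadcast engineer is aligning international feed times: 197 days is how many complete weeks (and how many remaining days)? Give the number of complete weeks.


Total days: 197
Days per week: 7
Division: 197 / 7 = 28 remainder 1
Complete weeks: 28
Remaining days: 1

28


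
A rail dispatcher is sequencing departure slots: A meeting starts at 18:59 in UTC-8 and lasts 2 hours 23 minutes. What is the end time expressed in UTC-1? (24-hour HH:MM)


Start: 18:59 in UTC-8
Step 1 - add duration:
  minutes: 59 + 23 = 82 (carry 1h)
  hours: 18 + 2 + 1 = 21
  end in UTC-8: 21:22
Step 2 - convert UTC-8 -> UTC-1:
  offset difference: -1 - (-8) = 7 hours
  21 + (7) = 28 -> mod 24 = 4
Result: 04:22 in UTC-1

04:22


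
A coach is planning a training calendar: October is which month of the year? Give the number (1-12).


Calendar month order:
9. September
10. October <--
11. November
October is month number 10

10


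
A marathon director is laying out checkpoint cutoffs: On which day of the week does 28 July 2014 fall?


Date: 2014-07-28
January 1, 2014 is a Wednesday
Day of year: 209
Offset from Jan 1: 208 days
208 mod 7 = 5
Result: Monday

Monday


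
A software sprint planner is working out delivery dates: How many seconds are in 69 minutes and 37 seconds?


Minutes: 69
Extra seconds: 37
Seconds per minute: 60
Minutes to seconds: 69 x 60 = 4140
Total: 4140 + 37 = 4177

4177


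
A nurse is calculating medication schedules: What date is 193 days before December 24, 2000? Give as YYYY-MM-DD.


Start: 2000-12-24
Subtracting 193 days
Days already passed in December: 24
After going back through December: 169 more days to subtract
November 2000: 30 days, 139 remaining
October 2000: 31 days, 108 remaining
September 2000: 30 days, 78 remaining
August 2000: 31 days, 47 remaining
Result: 2000-06-14

2000-06-14


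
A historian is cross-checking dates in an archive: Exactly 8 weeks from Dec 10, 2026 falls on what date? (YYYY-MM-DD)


Start: 2026-12-10
Weeks to add: 8
Convert to days: 8 x 7 = 56 days
Add 56 days to 2026-12-10
Result: 2027-02-04

2027-02-04


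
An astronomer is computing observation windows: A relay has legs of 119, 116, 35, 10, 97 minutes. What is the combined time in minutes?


Durations: 119, 116, 35, 10, 97
Running sum: 119
+ 116 = 235
+ 35 = 270
+ 10 = 280
+ 97 = 377
Total duration: 377 minutes
That is 6 hours and 17 minutes

377


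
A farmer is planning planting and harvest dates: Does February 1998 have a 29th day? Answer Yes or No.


Year: 1998
Divisible by 4? 1998 / 4 = 499.5 -> No
Not divisible by 4, so NOT a leap year

No


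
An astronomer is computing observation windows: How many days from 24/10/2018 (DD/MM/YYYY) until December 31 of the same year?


Start: October 24, 2018
End: December 31, 2018
Days left in October: 7
November: 30
December: 31
Sum of remaining months: 61
Total: 7 + 61 = 68

68


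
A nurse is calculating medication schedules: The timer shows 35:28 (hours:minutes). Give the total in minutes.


Hours: 35
Minutes: 28
Convert hours to minutes: 35 x 60 = 2100
Add remaining minutes: 2100 + 28 = 2128

2128


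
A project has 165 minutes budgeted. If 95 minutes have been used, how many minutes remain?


Total budget: 165 minutes
Time used: 95 minutes
Remaining: 165 - 95 = 70 minutes
Percent used: 57.6%
Percent remaining: 42.4%

70


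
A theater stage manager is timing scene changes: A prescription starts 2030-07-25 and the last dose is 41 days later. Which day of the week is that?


Start: 2030-07-25 (Thursday)
Step 1 - find target date: add 41 days
  2030-07-25 + 41 days = 2030-09-04
Step 2 - day of week:
  41 mod 7 = 6
  Thursday + 6 days -> Wednesday
Result: Wednesday (2030-09-04)

Wednesday


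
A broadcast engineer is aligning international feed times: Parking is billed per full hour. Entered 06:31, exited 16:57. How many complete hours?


Start: 06:31
End: 16:57
Hour difference: 16 - 6 = 10 hours
Minute difference: 57 - 31 = 26 minutes
Total minutes: 626
Complete hours: 626 / 60 = 10 (remainder 26)

10


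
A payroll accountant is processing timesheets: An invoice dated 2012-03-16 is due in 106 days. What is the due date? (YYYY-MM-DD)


Start: 2012-03-16
Adding 106 days
Days remaining in March: 15
After March: 91 days still to add
April 2012: 30 days, 61 remaining
May 2012: 31 days, 30 remaining
June 2012 has 30 days, need 30
Result: 2012-06-30

2012-06-30


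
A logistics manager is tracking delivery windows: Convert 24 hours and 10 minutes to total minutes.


Hours: 24
Extra minutes: 10
Minutes per hour: 60
Hours to minutes: 24 x 60 = 1440
Total: 1440 + 10 = 1450

1450


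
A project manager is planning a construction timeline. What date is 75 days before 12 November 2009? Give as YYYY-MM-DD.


Start: 2009-11-12
Subtracting 75 days
Days already passed in November: 12
After going back through November: 63 more days to subtract
October 2009: 31 days, 32 remaining
September 2009: 30 days, 2 remaining
August 2009 has 31 days, need 2
Result: 2009-08-29

2009-08-29


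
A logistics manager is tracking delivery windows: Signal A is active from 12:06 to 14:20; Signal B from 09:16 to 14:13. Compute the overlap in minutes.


Interval A: [726, 860] minutes from midnight
Interval B: [556, 853] minutes from midnight
Overlap start = max(726, 556) = 726
Overlap end = min(860, 853) = 853
Overlap = 853 - 726 = 127 minutes

127


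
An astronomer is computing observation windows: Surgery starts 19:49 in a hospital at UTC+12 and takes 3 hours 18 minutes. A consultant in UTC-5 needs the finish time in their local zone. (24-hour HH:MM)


Start: 19:49 in UTC+12
Step 1 - add duration:
  minutes: 49 + 18 = 67 (carry 1h)
  hours: 19 + 3 + 1 = 23
  end in UTC+12: 23:07
Step 2 - convert UTC+12 -> UTC-5:
  offset difference: -5 - (12) = -17 hours
  23 + (-17) = 6 -> mod 24 = 6
Result: 06:07 in UTC-5

06:07


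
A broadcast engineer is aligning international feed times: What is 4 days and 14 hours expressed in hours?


Days: 4
Extra hours: 14
Hours per day: 24
Days to hours: 4 x 24 = 96
Total: 96 + 14 = 110

110


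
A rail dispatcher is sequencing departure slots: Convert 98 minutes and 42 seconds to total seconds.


Minutes: 98
Extra seconds: 42
Seconds per minute: 60
Minutes to seconds: 98 x 60 = 5880
Total: 5880 + 42 = 5922

5922


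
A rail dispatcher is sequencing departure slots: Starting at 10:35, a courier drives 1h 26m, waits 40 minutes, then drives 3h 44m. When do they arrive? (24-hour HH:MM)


Depart: 10:35
Leg 1: +86 min -> 12:01
Layover: +40 min -> 12:41
Leg 2: +224 min -> 16:25
Total travel: 350 minutes = 5h 50m
Arrival: 16:25

16:25


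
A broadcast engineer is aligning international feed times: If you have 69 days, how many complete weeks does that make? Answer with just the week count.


Total days: 69
Days per week: 7
Division: 69 / 7 = 9 remainder 6
Complete weeks: 9
Remaining days: 6

9


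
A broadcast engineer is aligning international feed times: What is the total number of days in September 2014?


Month: September
Year: 2014
September is a 30-day month
Total: 30 days

30


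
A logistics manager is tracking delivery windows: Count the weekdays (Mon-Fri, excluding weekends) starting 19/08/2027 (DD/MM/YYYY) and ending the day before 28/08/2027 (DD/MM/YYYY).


Start: 2027-08-19 (Thursday)
End (exclusive): 2027-08-28 (Saturday)
Total calendar days: 9
Full weeks: 9 // 7 = 1 -> 5 weekdays
Remaining 2 days starting on Thursday:
  Thu(w), Fri(w) -> 2 weekdays
Total business days: 5 + 2 = 7

7


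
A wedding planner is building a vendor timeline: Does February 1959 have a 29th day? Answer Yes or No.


Year: 1959
Divisible by 4? 1959 / 4 = 489.75 -> No
Not divisible by 4, so NOT a leap year

No


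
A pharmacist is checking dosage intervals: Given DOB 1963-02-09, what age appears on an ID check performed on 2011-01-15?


Birth: 1963-02-09
Reference: 2011-01-15
Year difference: 2011 - 1963 = 48
Has birthday (02-09) occurred by 01-15? No
Birthday not yet reached this year -> subtract 1
Age in full years: 47

47


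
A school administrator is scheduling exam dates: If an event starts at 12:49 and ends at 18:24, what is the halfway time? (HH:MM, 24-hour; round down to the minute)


Start time: 12:49 = 769 minutes from midnight
End time: 18:24 = 1104 minutes from midnight
Sum: 769 + 1104 = 1873
Midpoint: 1873 / 2 = 936 minutes
Convert: 936 / 60 = 15 hours, 36 minutes
Result: 15:36

15:36


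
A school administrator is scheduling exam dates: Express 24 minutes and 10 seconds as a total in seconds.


Minutes: 24
Seconds: 10
Convert minutes to seconds: 24 x 60 = 1440
Add remaining seconds: 1440 + 10 = 1450

1450


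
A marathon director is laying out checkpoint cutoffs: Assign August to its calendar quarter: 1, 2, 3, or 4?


Month: August (month 8)
Q1: January-March (months 1-3)
Q2: April-June (months 4-6)
Q3: July-September (months 7-9)
Q4: October-December (months 10-12)
Month 8 falls in Q3

3


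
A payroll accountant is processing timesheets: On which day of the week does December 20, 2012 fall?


Date: 2012-12-20
January 1, 2012 is a Sunday
Day of year: 355
Offset from Jan 1: 354 days
354 mod 7 = 4
Result: Thursday

Thursday


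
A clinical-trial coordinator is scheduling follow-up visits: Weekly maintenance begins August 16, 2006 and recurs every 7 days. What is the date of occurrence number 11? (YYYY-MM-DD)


First occurrence: 2006-08-16 (occurrence 1)
Each occurrence is 7 days after the previous.
Occurrence 11 is 10 weeks after the first.
10 weeks = 70 days
2006-08-16 + 70 days = 2006-10-25

2006-10-25


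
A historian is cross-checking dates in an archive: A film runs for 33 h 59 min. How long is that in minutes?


Hours: 33
Minutes: 59
Convert hours to minutes: 33 x 60 = 1980
Add remaining minutes: 1980 + 59 = 2039

2039


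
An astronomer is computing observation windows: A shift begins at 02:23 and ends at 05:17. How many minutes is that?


Start time: 02:23 = 143 minutes from midnight
End time: 05:17 = 317 minutes from midnight
Difference: 317 - 143 = 174 minutes
That is 2 hours and 54 minutes

174


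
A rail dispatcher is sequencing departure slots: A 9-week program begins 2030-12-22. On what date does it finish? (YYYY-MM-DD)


Start: 2030-12-22
Weeks to add: 9
Convert to days: 9 x 7 = 63 days
Add 63 days to 2030-12-22
Result: 2031-02-23

2031-02-23


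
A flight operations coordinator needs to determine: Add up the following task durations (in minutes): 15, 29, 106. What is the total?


Durations: 15, 29, 106
Running sum: 15
+ 29 = 44
+ 106 = 150
Total duration: 150 minutes
That is 2 hours and 30 minutes

150


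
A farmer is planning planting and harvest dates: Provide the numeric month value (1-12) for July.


Calendar month order:
6. June
7. July <--
8. August
July is month number 7

7


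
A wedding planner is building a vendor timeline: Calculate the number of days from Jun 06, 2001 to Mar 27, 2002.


Start date: 2001-06-06
End date: 2002-03-27
Jun 2001: +25 days
Jul 2001: +31 days
Aug 2001: +31 days
... (7 more months)
Total: 294 days

294


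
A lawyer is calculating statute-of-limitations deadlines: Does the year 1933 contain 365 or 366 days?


Year: 1933
Check leap year rules:
Divisible by 4? No
1933 is not a leap year
Days: 365

365


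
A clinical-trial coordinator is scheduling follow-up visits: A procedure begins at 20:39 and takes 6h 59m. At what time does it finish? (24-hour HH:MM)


Start time: 20:39
Adding: 6 hours 59 minutes
Minutes: 39 + 59 = 98
Minute overflow: 98 >= 60, so carry 1 hour, minutes = 38
Hours: 20 + 6 + 1 = 27
Hour wraparound: 27 mod 24 = 3
Result: 03:38

03:38


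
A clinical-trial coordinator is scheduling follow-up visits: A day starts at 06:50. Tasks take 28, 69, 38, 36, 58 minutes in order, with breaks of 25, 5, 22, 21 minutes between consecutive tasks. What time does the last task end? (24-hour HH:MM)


Start: 06:50 = 410 min from midnight
  after task 1 (28 min): 07:18
  after break (25 min): 07:43
  after task 2 (69 min): 08:52
  after break (5 min): 08:57
  after task 3 (38 min): 09:35
  after break (22 min): 09:57
  after task 4 (36 min): 10:33
  after break (21 min): 10:54
  after task 5 (58 min): 11:52
Total elapsed: 302 minutes
End time: 11:52

11:52


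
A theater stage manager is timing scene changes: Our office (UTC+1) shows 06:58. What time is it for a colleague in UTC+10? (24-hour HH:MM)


Local time: 06:58 at UTC+1 (offset 1h)
Target zone: UTC+10 (offset 10h)
Difference: 10 - (1) = 9 hours
Calculation: 6 + (9) = 15
Result: 15:58

15:58


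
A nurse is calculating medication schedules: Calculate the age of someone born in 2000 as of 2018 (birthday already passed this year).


Birth year: 2000
Current year: 2018
Age = current year - birth year
Age = 2018 - 2000 = 18

18


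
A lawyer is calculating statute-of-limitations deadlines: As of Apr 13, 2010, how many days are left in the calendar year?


Start: April 13, 2010
End: December 31, 2010
Days left in April: 17
May: 31
June: 30
July: 31
August: 31
... plus remaining months
Sum of remaining months: 245
Total: 17 + 245 = 262

262


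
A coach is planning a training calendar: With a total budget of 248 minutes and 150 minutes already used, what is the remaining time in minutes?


Total budget: 248 minutes
Time used: 150 minutes
Remaining: 248 - 150 = 98 minutes
Percent used: 60.5%
Percent remaining: 39.5%

98


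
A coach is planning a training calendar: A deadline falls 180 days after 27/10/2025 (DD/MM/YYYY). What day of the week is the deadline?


Start: 2025-10-27 (Monday)
Step 1 - find target date: add 180 days
  2025-10-27 + 180 days = 2026-04-25
Step 2 - day of week:
  180 mod 7 = 5
  Monday + 5 days -> Saturday
Result: Saturday (2026-04-25)

Saturday


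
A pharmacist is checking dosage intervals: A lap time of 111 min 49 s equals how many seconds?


Minutes: 111
Seconds: 49
Convert minutes to seconds: 111 x 60 = 6660
Add remaining seconds: 6660 + 49 = 6709

6709


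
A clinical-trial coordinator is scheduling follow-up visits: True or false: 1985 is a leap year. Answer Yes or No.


Year: 1985
Divisible by 4? 1985 / 4 = 496.25 -> No
Not divisible by 4, so NOT a leap year

No


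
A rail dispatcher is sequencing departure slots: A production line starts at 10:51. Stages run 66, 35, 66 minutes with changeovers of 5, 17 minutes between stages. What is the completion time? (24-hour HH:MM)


Start: 10:51 = 651 min from midnight
  after task 1 (66 min): 11:57
  after break (5 min): 12:02
  after task 2 (35 min): 12:37
  after break (17 min): 12:54
  after task 3 (66 min): 14:00
Total elapsed: 189 minutes
End time: 14:00

14:00


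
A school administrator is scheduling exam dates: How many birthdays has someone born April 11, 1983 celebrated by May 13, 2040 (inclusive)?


Birth: 1983-04-11
Reference: 2040-05-13
Year difference: 2040 - 1983 = 57
Has birthday (04-11) occurred by 05-13? Yes
Age in full years: 57

57


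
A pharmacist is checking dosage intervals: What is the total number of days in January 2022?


Month: January
Year: 2022
January is a 31-day month
Total: 31 days

31


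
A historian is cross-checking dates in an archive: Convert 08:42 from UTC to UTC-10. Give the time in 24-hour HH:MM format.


Local time: 08:42 at UTC (offset 0h)
Target zone: UTC-10 (offset -10h)
Difference: -10 - (0) = -10 hours
Calculation: 8 + (-10) = -2
Wraparound: (-2) mod 24 = 22
Result: 22:42

22:42


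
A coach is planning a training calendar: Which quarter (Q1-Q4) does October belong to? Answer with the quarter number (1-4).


Month: October (month 10)
Q1: January-March (months 1-3)
Q2: April-June (months 4-6)
Q3: July-September (months 7-9)
Q4: October-December (months 10-12)
Month 10 falls in Q4

4


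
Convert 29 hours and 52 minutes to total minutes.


Hours: 29
Minutes: 52
Convert hours to minutes: 29 x 60 = 1740
Add remaining minutes: 1740 + 52 = 1792

1792


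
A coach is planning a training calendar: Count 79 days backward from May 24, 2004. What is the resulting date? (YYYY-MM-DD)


Start: 2004-05-24
Subtracting 79 days
Days already passed in May: 24
After going back through May: 55 more days to subtract
April 2004: 30 days, 25 remaining
March 2004 has 31 days, need 25
Result: 2004-03-06

2004-03-06


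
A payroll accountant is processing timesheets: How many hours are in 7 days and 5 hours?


Days: 7
Extra hours: 5
Hours per day: 24
Days to hours: 7 x 24 = 168
Total: 168 + 5 = 173

173


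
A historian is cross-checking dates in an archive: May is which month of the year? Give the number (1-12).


Calendar month order:
4. April
5. May <--
6. June
May is month number 5

5


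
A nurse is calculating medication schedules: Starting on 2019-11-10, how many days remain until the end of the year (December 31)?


Start: November 10, 2019
End: December 31, 2019
Days left in November: 20
December: 31
Sum of remaining months: 31
Total: 20 + 31 = 51

51


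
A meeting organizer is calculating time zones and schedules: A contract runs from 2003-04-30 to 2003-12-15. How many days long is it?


Start date: 2003-04-30
End date: 2003-12-15
Apr 2003: +1 days
May 2003: +31 days
Jun 2003: +30 days
... (6 more months)
Total: 229 days

229


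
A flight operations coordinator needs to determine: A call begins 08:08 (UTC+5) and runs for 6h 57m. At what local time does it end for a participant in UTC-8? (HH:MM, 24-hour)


Start: 08:08 in UTC+5
Step 1 - add duration:
  minutes: 8 + 57 = 65 (carry 1h)
  hours: 8 + 6 + 1 = 15
  end in UTC+5: 15:05
Step 2 - convert UTC+5 -> UTC-8:
  offset difference: -8 - (5) = -13 hours
  15 + (-13) = 2 -> mod 24 = 2
Result: 02:05 in UTC-8

02:05


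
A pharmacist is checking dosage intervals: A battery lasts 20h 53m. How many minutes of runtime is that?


Hours: 20
Extra minutes: 53
Minutes per hour: 60
Hours to minutes: 20 x 60 = 1200
Total: 1200 + 53 = 1253

1253


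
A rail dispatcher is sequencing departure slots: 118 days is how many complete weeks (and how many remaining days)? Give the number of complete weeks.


Total days: 118
Days per week: 7
Division: 118 / 7 = 16 remainder 6
Complete weeks: 16
Remaining days: 6

16


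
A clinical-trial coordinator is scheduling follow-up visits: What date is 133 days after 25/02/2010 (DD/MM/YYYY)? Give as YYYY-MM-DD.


Start: 2010-02-25
Adding 133 days
Days remaining in February: 3
After February: 130 days still to add
March 2010: 31 days, 99 remaining
April 2010: 30 days, 69 remaining
May 2010: 31 days, 38 remaining
June 2010: 30 days, 8 remaining
Result: 2010-07-08

2010-07-08


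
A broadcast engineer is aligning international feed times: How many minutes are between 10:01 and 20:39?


Start time: 10:01 = 601 minutes from midnight
End time: 20:39 = 1239 minutes from midnight
Difference: 1239 - 601 = 638 minutes
That is 10 hours and 38 minutes

638


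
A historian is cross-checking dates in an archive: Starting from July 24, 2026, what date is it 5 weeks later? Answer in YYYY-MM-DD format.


Start: 2026-07-24
Weeks to add: 5
Convert to days: 5 x 7 = 35 days
Add 35 days to 2026-07-24
Result: 2026-08-28

2026-08-28


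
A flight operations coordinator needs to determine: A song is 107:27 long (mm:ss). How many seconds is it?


Minutes: 107
Extra seconds: 27
Seconds per minute: 60
Minutes to seconds: 107 x 60 = 6420
Total: 6420 + 27 = 6447

6447


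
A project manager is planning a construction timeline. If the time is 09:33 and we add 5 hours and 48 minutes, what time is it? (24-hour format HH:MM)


Start time: 09:33
Adding: 5 hours 48 minutes
Minutes: 33 + 48 = 81
Minute overflow: 81 >= 60, so carry 1 hour, minutes = 21
Hours: 9 + 5 + 1 = 15
Result: 15:21

15:21


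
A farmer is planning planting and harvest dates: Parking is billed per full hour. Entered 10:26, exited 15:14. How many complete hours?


Start: 10:26
End: 15:14
Hour difference: 15 - 10 = 5 hours
Minute difference: 14 - 26 = -12 minutes
Total minutes: 288
Complete hours: 288 / 60 = 4 (remainder 48)

4


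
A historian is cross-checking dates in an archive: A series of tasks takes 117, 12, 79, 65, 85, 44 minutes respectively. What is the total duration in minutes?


Durations: 117, 12, 79, 65, 85, 44
Running sum: 117
+ 12 = 129
+ 79 = 208
+ 65 = 273
+ 85 = 358
+ 44 = 402
Total duration: 402 minutes
That is 6 hours and 42 minutes

402


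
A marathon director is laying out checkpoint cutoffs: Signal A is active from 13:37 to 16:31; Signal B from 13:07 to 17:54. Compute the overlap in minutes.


Interval A: [817, 991] minutes from midnight
Interval B: [787, 1074] minutes from midnight
Overlap start = max(817, 787) = 817
Overlap end = min(991, 1074) = 991
Overlap = 991 - 817 = 174 minutes

174


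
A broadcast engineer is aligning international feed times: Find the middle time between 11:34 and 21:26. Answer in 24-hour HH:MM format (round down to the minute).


Start time: 11:34 = 694 minutes from midnight
End time: 21:26 = 1286 minutes from midnight
Sum: 694 + 1286 = 1980
Midpoint: 1980 / 2 = 990 minutes
Convert: 990 / 60 = 16 hours, 30 minutes
Result: 16:30

16:30


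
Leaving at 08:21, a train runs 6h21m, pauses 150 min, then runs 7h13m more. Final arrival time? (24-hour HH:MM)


Depart: 08:21
Leg 1: +381 min -> 14:42
Layover: +150 min -> 17:12
Leg 2: +433 min -> 00:25
Total travel: 964 minutes = 16h 4m
Arrival: 00:25

00:25


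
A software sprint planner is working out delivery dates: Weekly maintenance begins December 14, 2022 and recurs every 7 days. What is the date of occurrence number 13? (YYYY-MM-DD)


First occurrence: 2022-12-14 (occurrence 1)
Each occurrence is 7 days after the previous.
Occurrence 13 is 12 weeks after the first.
12 weeks = 84 days
2022-12-14 + 84 days = 2023-03-08

2023-03-08


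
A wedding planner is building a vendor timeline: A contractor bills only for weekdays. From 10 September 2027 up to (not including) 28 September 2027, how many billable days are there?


Start: 2027-09-10 (Friday)
End (exclusive): 2027-09-28 (Tuesday)
Total calendar days: 18
Full weeks: 18 // 7 = 2 -> 10 weekdays
Remaining 4 days starting on Friday:
  Fri(w), Sat(-), Sun(-), Mon(w) -> 2 weekdays
Total business days: 10 + 2 = 12

12


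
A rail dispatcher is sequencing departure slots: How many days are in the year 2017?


Year: 2017
Check leap year rules:
Divisible by 4? No
2017 is not a leap year
Days: 365

365


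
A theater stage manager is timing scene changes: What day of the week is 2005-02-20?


Date: 2005-02-20
January 1, 2005 is a Saturday
Day of year: 51
Offset from Jan 1: 50 days
50 mod 7 = 1
Result: Sunday

Sunday


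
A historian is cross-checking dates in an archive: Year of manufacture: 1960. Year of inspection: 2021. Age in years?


Birth year: 1960
Current year: 2021
Age = current year - birth year
Age = 2021 - 1960 = 61

61


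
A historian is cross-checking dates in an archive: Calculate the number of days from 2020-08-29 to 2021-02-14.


Start date: 2020-08-29
End date: 2021-02-14
Aug 2020: +3 days
Sep 2020: +30 days
Oct 2020: +31 days
... (4 more months)
Total: 169 days

169


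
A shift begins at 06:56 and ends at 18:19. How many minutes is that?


Start time: 06:56 = 416 minutes from midnight
End time: 18:19 = 1099 minutes from midnight
Difference: 1099 - 416 = 683 minutes
That is 11 hours and 23 minutes

683


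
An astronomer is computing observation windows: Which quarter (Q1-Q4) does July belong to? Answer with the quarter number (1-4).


Month: July (month 7)
Q1: January-March (months 1-3)
Q2: April-June (months 4-6)
Q3: July-September (months 7-9)
Q4: October-December (months 10-12)
Month 7 falls in Q3

3
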